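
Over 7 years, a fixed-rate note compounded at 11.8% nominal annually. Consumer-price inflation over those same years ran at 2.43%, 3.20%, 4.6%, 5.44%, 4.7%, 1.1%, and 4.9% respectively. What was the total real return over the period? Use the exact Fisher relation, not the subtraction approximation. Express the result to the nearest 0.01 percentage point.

Cumulative inflation factor: 1.0243 × 1.0320 × 1.046 × 1.0544 × 1.047 × 1.011 × 1.049 ≈ 1.29455.
Nominal growth factor: 2.18320. Real growth factor = 2.18320 / 1.29455 ≈ 1.68646.
Total real return ≈ 68.6457%.

68.65%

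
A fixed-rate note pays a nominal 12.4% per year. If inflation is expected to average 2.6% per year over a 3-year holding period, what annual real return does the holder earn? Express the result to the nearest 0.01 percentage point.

With constant rates the annual real return is the same each year: (1+12.4%)/(1+2.6%) − 1 = 0.09552.

9.55%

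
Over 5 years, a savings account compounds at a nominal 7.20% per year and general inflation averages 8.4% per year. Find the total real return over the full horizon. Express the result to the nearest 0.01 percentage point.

-5.41%

The annual real rate is (1+7.20%)/(1+8.4%) − 1 = -1.1070%.
Compounded over 5 years: (1 + -0.011070)^5 − 1 ≈ -0.05414.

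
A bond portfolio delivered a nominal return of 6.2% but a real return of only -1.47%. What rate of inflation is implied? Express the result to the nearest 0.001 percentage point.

7.784%

From (1+r_nom) = (1+r_real)(1+π), we get 1+π = (1 + 6.2%)/(1 − 1.47%) = 1.062/0.9853 ≈ 1.07784.
So π ≈ 7.7844%.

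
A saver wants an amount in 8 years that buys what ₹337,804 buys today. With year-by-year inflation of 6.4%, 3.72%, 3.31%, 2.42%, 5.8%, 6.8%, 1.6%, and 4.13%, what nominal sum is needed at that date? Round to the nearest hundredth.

Cumulative price-level factor: 1.064 × 1.0372 × 1.0331 × 1.0242 × 1.058 × 1.068 × 1.016 × 1.0413 ≈ 1.3959111165.
Multiplying ₹337,804 by the price-level factor gives the future nominal sum.

₹471,544.36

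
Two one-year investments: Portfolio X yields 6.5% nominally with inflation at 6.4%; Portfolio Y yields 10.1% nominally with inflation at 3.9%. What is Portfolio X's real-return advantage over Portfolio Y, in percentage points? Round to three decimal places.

-5.873

Portfolio X real return: 1.065/1.064 − 1 = 0.0940%.
Portfolio Y real return: 1.101/1.039 − 1 = 5.9673%.
Difference: 0.0940 − 5.9673 = -5.8733 pp.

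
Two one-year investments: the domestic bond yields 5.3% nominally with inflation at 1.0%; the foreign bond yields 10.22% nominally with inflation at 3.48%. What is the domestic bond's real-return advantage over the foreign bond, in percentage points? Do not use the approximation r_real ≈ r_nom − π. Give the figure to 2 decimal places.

The domestic bond real return: 1.053/1.010 − 1 = 4.257%.
The foreign bond real return: 1.1022/1.0348 − 1 = 6.513%.
Difference: 4.257 − 6.513 = -2.256 pp.

-2.26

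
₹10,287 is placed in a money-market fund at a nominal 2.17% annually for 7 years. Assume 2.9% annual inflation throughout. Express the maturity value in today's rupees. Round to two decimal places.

Nominal value at maturity: ₹10,287 × (1 + 2.17%)^7 ≈ ₹11,955.08.
Price-level factor over 7 years: (1 + 2.9%)^7 ≈ 1.2215398048.
Dividing the nominal maturity value by the price-level factor gives the value in today's money.

₹9,786.89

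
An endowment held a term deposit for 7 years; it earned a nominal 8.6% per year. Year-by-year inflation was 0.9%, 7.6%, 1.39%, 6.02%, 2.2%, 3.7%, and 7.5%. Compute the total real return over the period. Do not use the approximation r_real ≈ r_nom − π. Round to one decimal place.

34.0%

Cumulative inflation factor: 1.009 × 1.076 × 1.0139 × 1.0602 × 1.022 × 1.037 × 1.075 ≈ 1.32961.
Nominal growth factor: 1.78159. Real growth factor = 1.78159 / 1.32961 ≈ 1.33994.
Total real return ≈ 33.9937%.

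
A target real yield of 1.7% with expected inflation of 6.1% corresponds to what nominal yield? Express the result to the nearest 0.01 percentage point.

7.90%

By the Fisher equation, 1 + r_nom = (1 + 1.7%)(1 + 6.1%) = 1.017 × 1.061 = 1.079037.
So r_nom = 7.9037%.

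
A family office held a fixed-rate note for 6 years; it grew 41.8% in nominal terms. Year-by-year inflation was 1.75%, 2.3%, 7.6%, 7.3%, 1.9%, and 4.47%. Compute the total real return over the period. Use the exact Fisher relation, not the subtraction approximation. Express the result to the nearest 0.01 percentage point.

Cumulative inflation factor: 1.0175 × 1.023 × 1.076 × 1.073 × 1.019 × 1.0447 ≈ 1.27935.
Nominal growth factor: 1.41800. Real growth factor = 1.41800 / 1.27935 ≈ 1.10838.
Total real return ≈ 10.8379%.

10.84%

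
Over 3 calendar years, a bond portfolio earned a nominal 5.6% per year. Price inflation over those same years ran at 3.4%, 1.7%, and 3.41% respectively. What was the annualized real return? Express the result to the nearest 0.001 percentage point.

2.690%

Cumulative inflation factor: 1.034 × 1.017 × 1.0341 ≈ 1.08744.
Nominal growth factor: 1.17758. Real growth factor = 1.17758 / 1.08744 ≈ 1.08290.
Annualized: 1.08290^(1/3) − 1 ≈ 0.02690.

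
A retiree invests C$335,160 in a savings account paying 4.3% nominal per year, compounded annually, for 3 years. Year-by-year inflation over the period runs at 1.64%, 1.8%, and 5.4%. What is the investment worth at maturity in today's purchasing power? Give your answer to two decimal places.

Nominal value at maturity: C$335,160 × (1 + 4.3%)^3 ≈ C$380,281.42.
Price-level factor over 3 years: 1.0164 × 1.018 × 1.054 = 1.0905687408.
Dividing the nominal maturity value by the price-level factor gives the value in today's money.

C$348,700.09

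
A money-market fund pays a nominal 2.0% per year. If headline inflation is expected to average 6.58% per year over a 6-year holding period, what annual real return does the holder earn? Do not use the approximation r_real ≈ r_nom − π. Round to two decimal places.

-4.30%

With constant rates the annual real return is the same each year: (1+2.0%)/(1+6.58%) − 1 = -0.04297.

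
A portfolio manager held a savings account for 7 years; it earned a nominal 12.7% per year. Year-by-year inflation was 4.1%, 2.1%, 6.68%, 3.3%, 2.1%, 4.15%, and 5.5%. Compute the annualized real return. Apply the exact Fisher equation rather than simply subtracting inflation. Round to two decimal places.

8.39%

Cumulative inflation factor: 1.041 × 1.021 × 1.0668 × 1.033 × 1.021 × 1.0415 × 1.055 ≈ 1.31401.
Nominal growth factor: 2.30923. Real growth factor = 2.30923 / 1.31401 ≈ 1.75740.
Annualized: 1.75740^(1/7) − 1 ≈ 0.08388.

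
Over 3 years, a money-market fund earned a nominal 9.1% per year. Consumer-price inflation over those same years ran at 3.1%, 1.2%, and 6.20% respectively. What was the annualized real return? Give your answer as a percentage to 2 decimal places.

Cumulative inflation factor: 1.031 × 1.012 × 1.0620 ≈ 1.10806.
Nominal growth factor: 1.29860. Real growth factor = 1.29860 / 1.10806 ≈ 1.17195.
Annualized: 1.17195^(1/3) − 1 ≈ 0.05431.

5.43%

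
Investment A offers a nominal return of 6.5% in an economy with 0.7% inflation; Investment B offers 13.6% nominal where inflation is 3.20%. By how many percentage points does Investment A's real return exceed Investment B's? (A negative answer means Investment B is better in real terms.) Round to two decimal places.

Investment A real return: 1.065/1.007 − 1 = 5.760%.
Investment B real return: 1.136/1.0320 − 1 = 10.078%.
Difference: 5.760 − 10.078 = -4.318 pp.

-4.32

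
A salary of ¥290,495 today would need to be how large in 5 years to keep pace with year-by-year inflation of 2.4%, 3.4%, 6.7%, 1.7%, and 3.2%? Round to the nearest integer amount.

¥344,448

Cumulative price-level factor: 1.024 × 1.034 × 1.067 × 1.017 × 1.032 ≈ 1.1857293366.
Multiplying ¥290,495 by the price-level factor gives the future nominal sum.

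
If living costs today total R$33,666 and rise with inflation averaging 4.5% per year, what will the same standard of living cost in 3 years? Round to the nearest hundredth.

R$38,418.50

Cumulative price-level factor: (1+4.5%)^3 = 1.141166125.
The nominal amount required is R$33,666 scaled up by that factor.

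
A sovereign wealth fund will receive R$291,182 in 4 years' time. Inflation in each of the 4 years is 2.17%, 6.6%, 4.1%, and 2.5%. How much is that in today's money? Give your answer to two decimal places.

Price-level factor over 4 years: 1.0217 × 1.066 × 1.041 × 1.025 ≈ 1.1621312857.
Purchasing power today: R$291,182 divided by that factor.

R$250,558.61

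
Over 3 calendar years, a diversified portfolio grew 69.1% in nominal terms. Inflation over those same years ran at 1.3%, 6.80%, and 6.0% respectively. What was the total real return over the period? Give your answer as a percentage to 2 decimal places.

47.45%

Cumulative inflation factor: 1.013 × 1.0680 × 1.060 ≈ 1.14680.
Nominal growth factor: 1.69100. Real growth factor = 1.69100 / 1.14680 ≈ 1.47454.
Total real return ≈ 47.4542%.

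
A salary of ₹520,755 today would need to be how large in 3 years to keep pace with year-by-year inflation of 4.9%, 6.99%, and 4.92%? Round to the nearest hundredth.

₹613,211.66

Cumulative price-level factor: 1.049 × 1.0699 × 1.0492 ≈ 1.1775434949.
Multiplying ₹520,755 by the price-level factor gives the future nominal sum.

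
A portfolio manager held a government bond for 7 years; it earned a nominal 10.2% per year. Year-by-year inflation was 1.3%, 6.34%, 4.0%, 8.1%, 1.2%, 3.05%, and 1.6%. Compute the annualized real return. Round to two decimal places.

6.34%

Cumulative inflation factor: 1.013 × 1.0634 × 1.040 × 1.081 × 1.012 × 1.0305 × 1.016 ≈ 1.28318.
Nominal growth factor: 1.97365. Real growth factor = 1.97365 / 1.28318 ≈ 1.53810.
Annualized: 1.53810^(1/7) − 1 ≈ 0.06344.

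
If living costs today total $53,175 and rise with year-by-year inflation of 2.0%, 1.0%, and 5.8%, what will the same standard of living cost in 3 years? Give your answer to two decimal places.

Cumulative price-level factor: 1.020 × 1.010 × 1.058 = 1.0899516.
The nominal amount required is $53,175 scaled up by that factor.

$57,958.18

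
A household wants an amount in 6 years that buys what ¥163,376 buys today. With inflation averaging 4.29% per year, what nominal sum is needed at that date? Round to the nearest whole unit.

¥210,206

Cumulative price-level factor: (1+4.29%)^6 ≈ 1.2866369065.
The nominal amount required is ¥163,376 scaled up by that factor.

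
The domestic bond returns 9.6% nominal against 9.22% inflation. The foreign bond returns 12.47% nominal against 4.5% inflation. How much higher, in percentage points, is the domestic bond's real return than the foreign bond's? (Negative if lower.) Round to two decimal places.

The domestic bond real return: 1.096/1.0922 − 1 = 0.348%.
The foreign bond real return: 1.1247/1.045 − 1 = 7.627%.
Difference: 0.348 − 7.627 = -7.279 pp.

-7.28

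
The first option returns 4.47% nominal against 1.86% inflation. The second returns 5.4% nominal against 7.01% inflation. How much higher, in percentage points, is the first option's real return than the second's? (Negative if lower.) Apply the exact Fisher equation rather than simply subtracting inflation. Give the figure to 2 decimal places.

The first option real return: 1.0447/1.0186 − 1 = 2.562%.
The second real return: 1.054/1.0701 − 1 = -1.505%.
Difference: 2.562 − (-1.505) = 4.067 pp.

4.07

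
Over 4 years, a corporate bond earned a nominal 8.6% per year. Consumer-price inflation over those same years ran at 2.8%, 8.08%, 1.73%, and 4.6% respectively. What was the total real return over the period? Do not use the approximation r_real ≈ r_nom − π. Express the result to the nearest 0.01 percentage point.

17.65%

Cumulative inflation factor: 1.028 × 1.0808 × 1.0173 × 1.046 ≈ 1.18228.
Nominal growth factor: 1.39097. Real growth factor = 1.39097 / 1.18228 ≈ 1.17652.
Total real return ≈ 17.6522%.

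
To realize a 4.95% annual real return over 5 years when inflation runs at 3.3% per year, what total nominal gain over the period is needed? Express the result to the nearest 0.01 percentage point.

Required annual nominal rate: (1+4.95%)(1+3.3%) − 1 = 8.41335%.
Cumulative over 5 years: (1 + 0.0841335)^5 − 1 ≈ 0.49766.

49.77%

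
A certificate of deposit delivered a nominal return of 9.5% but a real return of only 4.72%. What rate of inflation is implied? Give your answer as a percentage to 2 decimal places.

4.56%

From (1+r_nom) = (1+r_real)(1+π), we get 1+π = (1 + 9.5%)/(1 + 4.72%) = 1.095/1.0472 ≈ 1.04565.
So π ≈ 4.5646%.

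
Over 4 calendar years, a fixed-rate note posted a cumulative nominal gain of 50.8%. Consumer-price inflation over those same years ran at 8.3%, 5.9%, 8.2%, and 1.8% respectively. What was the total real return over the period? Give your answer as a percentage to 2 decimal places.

19.37%

Cumulative inflation factor: 1.083 × 1.059 × 1.082 × 1.018 ≈ 1.26328.
Nominal growth factor: 1.50800. Real growth factor = 1.50800 / 1.26328 ≈ 1.19372.
Total real return ≈ 19.3718%.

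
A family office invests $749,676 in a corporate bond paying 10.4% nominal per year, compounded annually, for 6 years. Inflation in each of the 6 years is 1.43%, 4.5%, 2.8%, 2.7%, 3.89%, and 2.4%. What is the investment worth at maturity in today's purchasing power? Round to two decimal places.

$1,140,165.96

Nominal value at maturity: $749,676 × (1 + 10.4%)^6 ≈ $1,357,338.13.
Price-level factor over 6 years: 1.0143 × 1.045 × 1.028 × 1.027 × 1.0389 × 1.024 ≈ 1.1904741707.
Dividing the nominal maturity value by the price-level factor gives the value in today's money.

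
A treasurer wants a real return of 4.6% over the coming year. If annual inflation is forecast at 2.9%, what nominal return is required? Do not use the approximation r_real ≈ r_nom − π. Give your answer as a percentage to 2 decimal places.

By the Fisher equation, 1 + r_nom = (1 + 4.6%)(1 + 2.9%) = 1.046 × 1.029 = 1.076334.
So r_nom = 7.6334%.

7.63%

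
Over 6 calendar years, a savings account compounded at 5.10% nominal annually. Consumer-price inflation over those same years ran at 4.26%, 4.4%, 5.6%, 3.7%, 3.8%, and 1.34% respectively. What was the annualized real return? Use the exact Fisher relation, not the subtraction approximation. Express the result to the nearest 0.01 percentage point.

1.21%

Cumulative inflation factor: 1.0426 × 1.044 × 1.056 × 1.037 × 1.038 × 1.0134 ≈ 1.25383.
Nominal growth factor: 1.34777. Real growth factor = 1.34777 / 1.25383 ≈ 1.07492.
Annualized: 1.07492^(1/6) − 1 ≈ 0.01211.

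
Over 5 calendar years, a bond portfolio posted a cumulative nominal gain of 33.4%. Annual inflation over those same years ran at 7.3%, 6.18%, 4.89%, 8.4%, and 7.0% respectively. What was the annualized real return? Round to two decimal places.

Cumulative inflation factor: 1.073 × 1.0618 × 1.0489 × 1.084 × 1.070 ≈ 1.38608.
Nominal growth factor: 1.33400. Real growth factor = 1.33400 / 1.38608 ≈ 0.96242.
Annualized: 0.96242^(1/5) − 1 ≈ -0.00763.

-0.76%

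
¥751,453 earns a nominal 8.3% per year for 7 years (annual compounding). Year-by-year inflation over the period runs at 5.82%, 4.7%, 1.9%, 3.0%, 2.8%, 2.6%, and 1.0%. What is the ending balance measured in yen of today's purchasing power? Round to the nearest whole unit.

¥1,060,018

Nominal value at maturity: ¥751,453 × (1 + 8.3%)^7 ≈ ¥1,313,110.
Price-level factor over 7 years: 1.0582 × 1.047 × 1.019 × 1.030 × 1.028 × 1.026 × 1.010 ≈ 1.2387614930.
Dividing the nominal maturity value by the price-level factor gives the value in today's money.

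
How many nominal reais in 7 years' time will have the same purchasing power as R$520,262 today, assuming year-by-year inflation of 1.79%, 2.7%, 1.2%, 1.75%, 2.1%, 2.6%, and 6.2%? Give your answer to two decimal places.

Cumulative price-level factor: 1.0179 × 1.027 × 1.012 × 1.0175 × 1.021 × 1.026 × 1.062 ≈ 1.1975347041.
Multiplying R$520,262 by the price-level factor gives the future nominal sum.

R$623,031.80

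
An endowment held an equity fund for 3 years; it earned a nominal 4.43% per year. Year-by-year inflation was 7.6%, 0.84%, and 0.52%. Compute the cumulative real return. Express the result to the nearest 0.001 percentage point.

4.419%

Cumulative inflation factor: 1.076 × 1.0084 × 1.0052 ≈ 1.09068.
Nominal growth factor: 1.13887. Real growth factor = 1.13887 / 1.09068 ≈ 1.04419.
Total real return ≈ 4.4187%.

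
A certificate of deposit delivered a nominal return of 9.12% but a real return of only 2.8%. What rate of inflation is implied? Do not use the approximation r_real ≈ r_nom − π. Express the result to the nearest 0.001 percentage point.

From (1+r_nom) = (1+r_real)(1+π), we get 1+π = (1 + 9.12%)/(1 + 2.8%) = 1.0912/1.028 ≈ 1.06148.
So π ≈ 6.1479%.

6.148%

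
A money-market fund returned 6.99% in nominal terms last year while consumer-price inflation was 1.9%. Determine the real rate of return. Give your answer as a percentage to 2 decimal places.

5.00%

Real return via the Fisher equation: (1 + 6.99%)/(1 + 1.9%) − 1 = 1.0699/1.019 − 1 ≈ 0.04995.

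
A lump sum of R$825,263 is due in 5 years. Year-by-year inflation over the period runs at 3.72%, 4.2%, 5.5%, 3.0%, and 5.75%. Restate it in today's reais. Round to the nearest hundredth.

Price-level factor over 5 years: 1.0372 × 1.042 × 1.055 × 1.030 × 1.0575 ≈ 1.2419390635.
Purchasing power today: R$825,263 divided by that factor.

R$664,495.57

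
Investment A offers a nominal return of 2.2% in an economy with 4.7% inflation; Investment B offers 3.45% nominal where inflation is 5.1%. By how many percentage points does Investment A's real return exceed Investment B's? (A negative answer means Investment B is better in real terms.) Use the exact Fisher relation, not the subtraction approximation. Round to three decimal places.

Investment A real return: 1.022/1.047 − 1 = -2.3878%.
Investment B real return: 1.0345/1.051 − 1 = -1.5699%.
Difference: -2.3878 − (-1.5699) = -0.8179 pp.

-0.818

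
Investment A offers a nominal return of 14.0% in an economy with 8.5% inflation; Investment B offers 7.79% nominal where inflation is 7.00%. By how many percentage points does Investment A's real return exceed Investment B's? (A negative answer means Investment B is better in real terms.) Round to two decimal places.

4.33

Investment A real return: 1.140/1.085 − 1 = 5.069%.
Investment B real return: 1.0779/1.0700 − 1 = 0.738%.
Difference: 5.069 − 0.738 = 4.331 pp.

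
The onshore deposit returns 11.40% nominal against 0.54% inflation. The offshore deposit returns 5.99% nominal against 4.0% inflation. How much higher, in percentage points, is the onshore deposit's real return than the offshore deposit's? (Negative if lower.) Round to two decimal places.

The onshore deposit real return: 1.1140/1.0054 − 1 = 10.802%.
The offshore deposit real return: 1.0599/1.040 − 1 = 1.913%.
Difference: 10.802 − 1.913 = 8.889 pp.

8.89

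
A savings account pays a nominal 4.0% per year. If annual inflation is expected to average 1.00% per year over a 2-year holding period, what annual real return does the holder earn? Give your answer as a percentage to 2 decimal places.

2.97%

With constant rates the annual real return is the same each year: (1+4.0%)/(1+1.00%) − 1 = 0.02970.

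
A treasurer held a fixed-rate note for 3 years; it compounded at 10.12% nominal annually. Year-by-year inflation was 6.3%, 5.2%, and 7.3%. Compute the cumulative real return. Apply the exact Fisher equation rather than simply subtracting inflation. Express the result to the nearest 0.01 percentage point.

Cumulative inflation factor: 1.063 × 1.052 × 1.073 ≈ 1.19991.
Nominal growth factor: 1.33536. Real growth factor = 1.33536 / 1.19991 ≈ 1.11288.
Total real return ≈ 11.2884%.

11.29%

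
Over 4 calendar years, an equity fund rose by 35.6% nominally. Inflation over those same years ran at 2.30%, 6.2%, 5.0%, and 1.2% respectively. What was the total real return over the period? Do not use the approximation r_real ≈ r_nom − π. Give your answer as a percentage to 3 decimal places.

Cumulative inflation factor: 1.0230 × 1.062 × 1.050 × 1.012 ≈ 1.15444.
Nominal growth factor: 1.35600. Real growth factor = 1.35600 / 1.15444 ≈ 1.17460.
Total real return ≈ 17.4599%.

17.460%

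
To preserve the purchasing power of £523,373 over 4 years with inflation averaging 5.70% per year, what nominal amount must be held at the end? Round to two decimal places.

Cumulative price-level factor: (1+5.70%)^4 ≈ 1.2482453280.
Multiplying £523,373 by the price-level factor gives the future nominal sum.

£653,297.90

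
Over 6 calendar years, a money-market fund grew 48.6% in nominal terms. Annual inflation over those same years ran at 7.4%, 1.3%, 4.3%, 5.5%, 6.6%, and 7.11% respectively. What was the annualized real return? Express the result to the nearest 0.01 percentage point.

Cumulative inflation factor: 1.074 × 1.013 × 1.043 × 1.055 × 1.066 × 1.0711 ≈ 1.36690.
Nominal growth factor: 1.48600. Real growth factor = 1.48600 / 1.36690 ≈ 1.08713.
Annualized: 1.08713^(1/6) − 1 ≈ 0.01402.

1.40%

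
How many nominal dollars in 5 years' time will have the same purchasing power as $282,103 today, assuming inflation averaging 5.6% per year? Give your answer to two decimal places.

$370,448.04

Cumulative price-level factor: (1+5.6%)^5 ≈ 1.3131658832.
The nominal amount required is $282,103 scaled up by that factor.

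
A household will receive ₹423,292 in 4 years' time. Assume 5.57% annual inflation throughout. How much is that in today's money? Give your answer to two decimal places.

₹340,783.04

Price-level factor over 4 years: (1 + 5.57%)^4 ≈ 1.2421158002.
Purchasing power today: ₹423,292 divided by that factor.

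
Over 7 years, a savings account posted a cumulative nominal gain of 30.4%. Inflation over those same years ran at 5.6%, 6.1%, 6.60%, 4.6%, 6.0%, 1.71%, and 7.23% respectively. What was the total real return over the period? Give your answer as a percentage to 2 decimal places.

Cumulative inflation factor: 1.056 × 1.061 × 1.0660 × 1.046 × 1.060 × 1.0171 × 1.0723 ≈ 1.44429.
Nominal growth factor: 1.30400. Real growth factor = 1.30400 / 1.44429 ≈ 0.90287.
Total real return ≈ -9.7133%.

-9.71%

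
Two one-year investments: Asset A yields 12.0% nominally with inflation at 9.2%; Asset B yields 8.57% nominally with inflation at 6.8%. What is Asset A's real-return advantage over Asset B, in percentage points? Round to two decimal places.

Asset A real return: 1.120/1.092 − 1 = 2.564%.
Asset B real return: 1.0857/1.068 − 1 = 1.657%.
Difference: 2.564 − 1.657 = 0.907 pp.

0.91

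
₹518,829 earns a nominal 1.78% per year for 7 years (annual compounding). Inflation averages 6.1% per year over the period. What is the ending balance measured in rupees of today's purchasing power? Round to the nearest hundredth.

Nominal value at maturity: ₹518,829 × (1 + 1.78%)^7 ≈ ₹587,031.45.
Price-level factor over 7 years: (1 + 6.1%)^7 ≈ 1.5135880397.
The maturity value deflated by that factor is the answer in today's purchasing power.

₹387,840.97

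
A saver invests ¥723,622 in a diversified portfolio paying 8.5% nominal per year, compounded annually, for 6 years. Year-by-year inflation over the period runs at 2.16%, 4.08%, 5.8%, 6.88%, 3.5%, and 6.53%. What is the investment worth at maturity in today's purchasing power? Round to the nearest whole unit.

Nominal value at maturity: ¥723,622 × (1 + 8.5%)^6 ≈ ¥1,180,566.
Price-level factor over 6 years: 1.0216 × 1.0408 × 1.058 × 1.0688 × 1.035 × 1.0653 ≈ 1.3256917618.
Dividing the nominal maturity value by the price-level factor gives the value in today's money.

¥890,528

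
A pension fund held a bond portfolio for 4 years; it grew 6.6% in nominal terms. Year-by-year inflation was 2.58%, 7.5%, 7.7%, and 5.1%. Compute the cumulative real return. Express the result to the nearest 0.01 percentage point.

-14.60%

Cumulative inflation factor: 1.0258 × 1.075 × 1.077 × 1.051 ≈ 1.24822.
Nominal growth factor: 1.06600. Real growth factor = 1.06600 / 1.24822 ≈ 0.85402.
Total real return ≈ -14.5981%.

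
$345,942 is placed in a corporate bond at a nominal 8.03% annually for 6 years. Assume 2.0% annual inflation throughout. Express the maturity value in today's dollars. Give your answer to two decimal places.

Nominal value at maturity: $345,942 × (1 + 8.03%)^6 ≈ $549,882.06.
Price-level factor over 6 years: (1 + 2.0%)^6 ≈ 1.1261624193.
Dividing the nominal maturity value by the price-level factor gives the value in today's money.

$488,279.53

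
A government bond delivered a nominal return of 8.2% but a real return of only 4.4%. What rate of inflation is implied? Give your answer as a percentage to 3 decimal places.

3.640%

From (1+r_nom) = (1+r_real)(1+π), we get 1+π = (1 + 8.2%)/(1 + 4.4%) = 1.082/1.044 ≈ 1.03640.
So π ≈ 3.6398%.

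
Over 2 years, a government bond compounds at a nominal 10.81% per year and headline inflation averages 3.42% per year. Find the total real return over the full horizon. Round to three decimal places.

14.802%

The annual real rate is (1+10.81%)/(1+3.42%) − 1 = 7.1456%.
Compounded over 2 years: (1 + 0.071456)^2 − 1 ≈ 0.14802.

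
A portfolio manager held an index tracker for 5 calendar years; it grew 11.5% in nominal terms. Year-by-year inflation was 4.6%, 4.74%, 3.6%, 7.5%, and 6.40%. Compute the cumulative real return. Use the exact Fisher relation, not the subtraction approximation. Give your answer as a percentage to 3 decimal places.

-14.114%

Cumulative inflation factor: 1.046 × 1.0474 × 1.036 × 1.075 × 1.0640 ≈ 1.29824.
Nominal growth factor: 1.11500. Real growth factor = 1.11500 / 1.29824 ≈ 0.85886.
Total real return ≈ -14.1143%.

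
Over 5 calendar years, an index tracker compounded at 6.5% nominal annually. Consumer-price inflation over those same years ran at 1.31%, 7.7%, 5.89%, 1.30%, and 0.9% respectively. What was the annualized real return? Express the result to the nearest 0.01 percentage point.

3.02%

Cumulative inflation factor: 1.0131 × 1.077 × 1.0589 × 1.0130 × 1.009 ≈ 1.18093.
Nominal growth factor: 1.37009. Real growth factor = 1.37009 / 1.18093 ≈ 1.16018.
Annualized: 1.16018^(1/5) − 1 ≈ 0.03016.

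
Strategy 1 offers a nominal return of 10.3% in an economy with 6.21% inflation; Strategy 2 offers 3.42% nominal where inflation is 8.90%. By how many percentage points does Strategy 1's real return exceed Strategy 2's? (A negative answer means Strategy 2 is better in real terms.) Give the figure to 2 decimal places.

8.88

Strategy 1 real return: 1.103/1.0621 − 1 = 3.851%.
Strategy 2 real return: 1.0342/1.0890 − 1 = -5.032%.
Difference: 3.851 − (-5.032) = 8.883 pp.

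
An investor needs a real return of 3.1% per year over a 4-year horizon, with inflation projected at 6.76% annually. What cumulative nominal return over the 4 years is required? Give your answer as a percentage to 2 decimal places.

Required annual nominal rate: (1+3.1%)(1+6.76%) − 1 = 10.06956%.
Cumulative over 4 years: (1 + 0.1006956)^4 − 1 ≈ 0.46781.

46.78%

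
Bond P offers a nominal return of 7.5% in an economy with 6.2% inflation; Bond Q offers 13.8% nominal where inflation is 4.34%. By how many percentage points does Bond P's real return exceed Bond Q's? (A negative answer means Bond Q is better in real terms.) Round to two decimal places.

-7.84

Bond P real return: 1.075/1.062 − 1 = 1.224%.
Bond Q real return: 1.138/1.0434 − 1 = 9.067%.
Difference: 1.224 − 9.067 = -7.843 pp.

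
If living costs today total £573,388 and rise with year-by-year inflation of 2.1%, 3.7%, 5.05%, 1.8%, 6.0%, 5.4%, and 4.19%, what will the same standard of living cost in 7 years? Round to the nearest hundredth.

Cumulative price-level factor: 1.021 × 1.037 × 1.0505 × 1.018 × 1.060 × 1.054 × 1.0419 ≈ 1.3180165008.
The nominal amount required is £573,388 scaled up by that factor.

£755,734.85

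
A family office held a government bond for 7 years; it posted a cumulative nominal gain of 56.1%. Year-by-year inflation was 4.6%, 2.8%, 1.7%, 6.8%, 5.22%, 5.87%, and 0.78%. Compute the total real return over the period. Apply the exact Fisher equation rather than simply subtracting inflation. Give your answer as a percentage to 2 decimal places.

19.05%

Cumulative inflation factor: 1.046 × 1.028 × 1.017 × 1.068 × 1.0522 × 1.0587 × 1.0078 ≈ 1.31118.
Nominal growth factor: 1.56100. Real growth factor = 1.56100 / 1.31118 ≈ 1.19053.
Total real return ≈ 19.0530%.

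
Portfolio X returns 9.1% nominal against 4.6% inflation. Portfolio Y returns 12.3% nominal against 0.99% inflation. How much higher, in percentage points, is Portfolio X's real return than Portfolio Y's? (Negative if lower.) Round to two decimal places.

-6.90

Portfolio X real return: 1.091/1.046 − 1 = 4.302%.
Portfolio Y real return: 1.123/1.0099 − 1 = 11.199%.
Difference: 4.302 − 11.199 = -6.897 pp.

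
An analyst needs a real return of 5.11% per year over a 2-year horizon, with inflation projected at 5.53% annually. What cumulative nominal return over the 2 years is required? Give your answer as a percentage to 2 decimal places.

23.04%

Required annual nominal rate: (1+5.11%)(1+5.53%) − 1 = 10.922583%.
Cumulative over 2 years: (1 + 0.10922583)^2 − 1 ≈ 0.23038.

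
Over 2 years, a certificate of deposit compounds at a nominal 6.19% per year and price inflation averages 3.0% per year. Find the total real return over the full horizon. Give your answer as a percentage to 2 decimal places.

The annual real rate is (1+6.19%)/(1+3.0%) − 1 = 3.0971%.
Compounded over 2 years: (1 + 0.030971)^2 − 1 ≈ 0.06290.

6.29%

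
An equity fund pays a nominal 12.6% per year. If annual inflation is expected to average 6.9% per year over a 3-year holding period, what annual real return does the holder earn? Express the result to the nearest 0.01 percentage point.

5.33%

With constant rates the annual real return is the same each year: (1+12.6%)/(1+6.9%) − 1 = 0.05332.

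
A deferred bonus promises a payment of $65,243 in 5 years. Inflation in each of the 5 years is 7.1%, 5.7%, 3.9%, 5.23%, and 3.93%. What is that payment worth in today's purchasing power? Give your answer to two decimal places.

Price-level factor over 5 years: 1.071 × 1.057 × 1.039 × 1.0523 × 1.0393 ≈ 1.2863540061.
Purchasing power today: $65,243 divided by that factor.

$50,719.32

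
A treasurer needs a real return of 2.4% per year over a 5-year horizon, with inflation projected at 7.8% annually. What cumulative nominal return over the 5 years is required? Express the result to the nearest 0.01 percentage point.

63.91%

Required annual nominal rate: (1+2.4%)(1+7.8%) − 1 = 10.3872%.
Cumulative over 5 years: (1 + 0.103872)^5 − 1 ≈ 0.63906.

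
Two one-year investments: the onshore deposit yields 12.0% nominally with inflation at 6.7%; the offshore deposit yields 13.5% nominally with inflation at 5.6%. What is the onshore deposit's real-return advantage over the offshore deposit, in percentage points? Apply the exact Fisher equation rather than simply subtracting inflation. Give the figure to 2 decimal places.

The onshore deposit real return: 1.120/1.067 − 1 = 4.967%.
The offshore deposit real return: 1.135/1.056 − 1 = 7.481%.
Difference: 4.967 − 7.481 = -2.514 pp.

-2.51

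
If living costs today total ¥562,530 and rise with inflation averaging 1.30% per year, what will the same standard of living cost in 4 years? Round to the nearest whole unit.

¥592,357

Cumulative price-level factor: (1+1.30%)^4 ≈ 1.0530228166.
Multiplying ¥562,530 by the price-level factor gives the future nominal sum.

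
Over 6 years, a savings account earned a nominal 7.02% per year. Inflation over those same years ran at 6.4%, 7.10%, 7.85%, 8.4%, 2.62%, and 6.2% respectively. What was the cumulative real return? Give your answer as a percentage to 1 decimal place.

Cumulative inflation factor: 1.064 × 1.0710 × 1.0785 × 1.084 × 1.0262 × 1.062 ≈ 1.45190.
Nominal growth factor: 1.50241. Real growth factor = 1.50241 / 1.45190 ≈ 1.03479.
Total real return ≈ 3.4791%.

3.5%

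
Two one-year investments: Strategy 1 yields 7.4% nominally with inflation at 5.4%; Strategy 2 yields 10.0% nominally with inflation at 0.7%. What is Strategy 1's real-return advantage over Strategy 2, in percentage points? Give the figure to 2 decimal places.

Strategy 1 real return: 1.074/1.054 − 1 = 1.898%.
Strategy 2 real return: 1.100/1.007 − 1 = 9.235%.
Difference: 1.898 − 9.235 = -7.337 pp.

-7.34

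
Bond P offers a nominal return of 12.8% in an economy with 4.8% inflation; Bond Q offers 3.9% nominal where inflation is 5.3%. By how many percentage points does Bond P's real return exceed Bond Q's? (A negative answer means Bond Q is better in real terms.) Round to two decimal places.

8.96

Bond P real return: 1.128/1.048 − 1 = 7.634%.
Bond Q real return: 1.039/1.053 − 1 = -1.330%.
Difference: 7.634 − (-1.330) = 8.964 pp.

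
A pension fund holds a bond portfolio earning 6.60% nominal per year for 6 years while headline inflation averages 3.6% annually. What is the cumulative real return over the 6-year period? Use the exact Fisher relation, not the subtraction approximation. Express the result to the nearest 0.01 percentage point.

The annual real rate is (1+6.60%)/(1+3.6%) − 1 = 2.8958%.
Compounded over 6 years: (1 + 0.028958)^6 − 1 ≈ 0.18682.

18.68%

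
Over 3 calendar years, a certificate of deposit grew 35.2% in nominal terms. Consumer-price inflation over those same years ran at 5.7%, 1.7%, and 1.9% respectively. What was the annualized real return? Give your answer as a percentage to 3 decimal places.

7.268%

Cumulative inflation factor: 1.057 × 1.017 × 1.019 ≈ 1.09539.
Nominal growth factor: 1.35200. Real growth factor = 1.35200 / 1.09539 ≈ 1.23426.
Annualized: 1.23426^(1/3) − 1 ≈ 0.07268.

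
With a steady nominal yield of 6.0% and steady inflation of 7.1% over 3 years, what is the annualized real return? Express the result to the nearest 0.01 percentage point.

-1.03%

With constant rates the annual real return is the same each year: (1+6.0%)/(1+7.1%) − 1 = -0.01027.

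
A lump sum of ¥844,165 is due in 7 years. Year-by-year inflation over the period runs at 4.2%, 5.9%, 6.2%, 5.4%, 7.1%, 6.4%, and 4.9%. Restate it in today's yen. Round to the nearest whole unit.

Price-level factor over 7 years: 1.042 × 1.059 × 1.062 × 1.054 × 1.071 × 1.064 × 1.049 ≈ 1.4765066036.
Purchasing power today: ¥844,165 divided by that factor.

¥571,731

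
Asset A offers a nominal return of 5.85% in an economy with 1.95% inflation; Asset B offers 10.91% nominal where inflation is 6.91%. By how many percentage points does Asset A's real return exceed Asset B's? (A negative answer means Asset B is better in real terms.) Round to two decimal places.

0.08

Asset A real return: 1.0585/1.0195 − 1 = 3.825%.
Asset B real return: 1.1091/1.0691 − 1 = 3.741%.
Difference: 3.825 − 3.741 = 0.084 pp.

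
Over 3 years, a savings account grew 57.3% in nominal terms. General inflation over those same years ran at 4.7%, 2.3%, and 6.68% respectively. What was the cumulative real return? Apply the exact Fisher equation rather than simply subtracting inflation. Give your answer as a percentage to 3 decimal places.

Cumulative inflation factor: 1.047 × 1.023 × 1.0668 ≈ 1.14263.
Nominal growth factor: 1.57300. Real growth factor = 1.57300 / 1.14263 ≈ 1.37665.
Total real return ≈ 37.6650%.

37.665%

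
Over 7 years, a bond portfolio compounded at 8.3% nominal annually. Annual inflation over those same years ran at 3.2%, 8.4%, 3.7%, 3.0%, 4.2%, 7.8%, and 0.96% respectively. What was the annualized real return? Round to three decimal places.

Cumulative inflation factor: 1.032 × 1.084 × 1.037 × 1.030 × 1.042 × 1.078 × 1.0096 ≈ 1.35507.
Nominal growth factor: 1.74743. Real growth factor = 1.74743 / 1.35507 ≈ 1.28955.
Annualized: 1.28955^(1/7) − 1 ≈ 0.03700.

3.700%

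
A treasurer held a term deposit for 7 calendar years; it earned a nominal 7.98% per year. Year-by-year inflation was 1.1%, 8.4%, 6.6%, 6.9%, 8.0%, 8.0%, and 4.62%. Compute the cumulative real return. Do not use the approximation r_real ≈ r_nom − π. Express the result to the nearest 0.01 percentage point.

12.31%

Cumulative inflation factor: 1.011 × 1.084 × 1.066 × 1.069 × 1.080 × 1.080 × 1.0462 ≈ 1.52397.
Nominal growth factor: 1.71160. Real growth factor = 1.71160 / 1.52397 ≈ 1.12312.
Total real return ≈ 12.3119%.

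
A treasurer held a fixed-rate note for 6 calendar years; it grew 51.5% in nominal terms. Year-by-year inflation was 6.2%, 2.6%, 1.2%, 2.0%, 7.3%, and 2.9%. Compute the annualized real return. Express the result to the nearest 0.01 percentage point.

Cumulative inflation factor: 1.062 × 1.026 × 1.012 × 1.020 × 1.073 × 1.029 ≈ 1.24185.
Nominal growth factor: 1.51500. Real growth factor = 1.51500 / 1.24185 ≈ 1.21996.
Annualized: 1.21996^(1/6) − 1 ≈ 0.03369.

3.37%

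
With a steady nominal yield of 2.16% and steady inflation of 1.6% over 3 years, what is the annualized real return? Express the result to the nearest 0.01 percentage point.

With constant rates the annual real return is the same each year: (1+2.16%)/(1+1.6%) − 1 = 0.00551.

0.55%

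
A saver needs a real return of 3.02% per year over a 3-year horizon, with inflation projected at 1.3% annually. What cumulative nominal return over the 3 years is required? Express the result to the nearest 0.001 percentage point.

Required annual nominal rate: (1+3.02%)(1+1.3%) − 1 = 4.35926%.
Cumulative over 3 years: (1 + 0.0435926)^3 − 1 ≈ 0.13656.

13.656%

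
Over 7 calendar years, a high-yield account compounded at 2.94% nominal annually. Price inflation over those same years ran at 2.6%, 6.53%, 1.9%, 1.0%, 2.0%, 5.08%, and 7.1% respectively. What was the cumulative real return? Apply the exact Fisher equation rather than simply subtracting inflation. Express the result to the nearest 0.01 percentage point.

Cumulative inflation factor: 1.026 × 1.0653 × 1.019 × 1.010 × 1.020 × 1.0508 × 1.071 ≈ 1.29129.
Nominal growth factor: 1.22487. Real growth factor = 1.22487 / 1.29129 ≈ 0.94856.
Total real return ≈ -5.1440%.

-5.14%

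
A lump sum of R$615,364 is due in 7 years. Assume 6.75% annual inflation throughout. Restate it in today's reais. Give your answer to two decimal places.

R$389,544.34

Price-level factor over 7 years: (1 + 6.75%)^7 ≈ 1.5797020651.
Purchasing power today: R$615,364 divided by that factor.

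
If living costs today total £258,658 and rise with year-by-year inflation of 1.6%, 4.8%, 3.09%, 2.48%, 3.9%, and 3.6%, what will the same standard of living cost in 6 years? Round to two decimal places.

Cumulative price-level factor: 1.016 × 1.048 × 1.0309 × 1.0248 × 1.039 × 1.036 ≈ 1.2108377431.
The nominal amount required is £258,658 scaled up by that factor.

£313,192.87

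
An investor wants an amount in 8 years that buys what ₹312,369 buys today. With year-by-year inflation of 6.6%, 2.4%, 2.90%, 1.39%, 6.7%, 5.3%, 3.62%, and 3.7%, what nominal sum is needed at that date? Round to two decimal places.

Cumulative price-level factor: 1.066 × 1.024 × 1.0290 × 1.0139 × 1.067 × 1.053 × 1.0362 × 1.037 ≈ 1.3749369841.
The nominal amount required is ₹312,369 scaled up by that factor.

₹429,487.69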